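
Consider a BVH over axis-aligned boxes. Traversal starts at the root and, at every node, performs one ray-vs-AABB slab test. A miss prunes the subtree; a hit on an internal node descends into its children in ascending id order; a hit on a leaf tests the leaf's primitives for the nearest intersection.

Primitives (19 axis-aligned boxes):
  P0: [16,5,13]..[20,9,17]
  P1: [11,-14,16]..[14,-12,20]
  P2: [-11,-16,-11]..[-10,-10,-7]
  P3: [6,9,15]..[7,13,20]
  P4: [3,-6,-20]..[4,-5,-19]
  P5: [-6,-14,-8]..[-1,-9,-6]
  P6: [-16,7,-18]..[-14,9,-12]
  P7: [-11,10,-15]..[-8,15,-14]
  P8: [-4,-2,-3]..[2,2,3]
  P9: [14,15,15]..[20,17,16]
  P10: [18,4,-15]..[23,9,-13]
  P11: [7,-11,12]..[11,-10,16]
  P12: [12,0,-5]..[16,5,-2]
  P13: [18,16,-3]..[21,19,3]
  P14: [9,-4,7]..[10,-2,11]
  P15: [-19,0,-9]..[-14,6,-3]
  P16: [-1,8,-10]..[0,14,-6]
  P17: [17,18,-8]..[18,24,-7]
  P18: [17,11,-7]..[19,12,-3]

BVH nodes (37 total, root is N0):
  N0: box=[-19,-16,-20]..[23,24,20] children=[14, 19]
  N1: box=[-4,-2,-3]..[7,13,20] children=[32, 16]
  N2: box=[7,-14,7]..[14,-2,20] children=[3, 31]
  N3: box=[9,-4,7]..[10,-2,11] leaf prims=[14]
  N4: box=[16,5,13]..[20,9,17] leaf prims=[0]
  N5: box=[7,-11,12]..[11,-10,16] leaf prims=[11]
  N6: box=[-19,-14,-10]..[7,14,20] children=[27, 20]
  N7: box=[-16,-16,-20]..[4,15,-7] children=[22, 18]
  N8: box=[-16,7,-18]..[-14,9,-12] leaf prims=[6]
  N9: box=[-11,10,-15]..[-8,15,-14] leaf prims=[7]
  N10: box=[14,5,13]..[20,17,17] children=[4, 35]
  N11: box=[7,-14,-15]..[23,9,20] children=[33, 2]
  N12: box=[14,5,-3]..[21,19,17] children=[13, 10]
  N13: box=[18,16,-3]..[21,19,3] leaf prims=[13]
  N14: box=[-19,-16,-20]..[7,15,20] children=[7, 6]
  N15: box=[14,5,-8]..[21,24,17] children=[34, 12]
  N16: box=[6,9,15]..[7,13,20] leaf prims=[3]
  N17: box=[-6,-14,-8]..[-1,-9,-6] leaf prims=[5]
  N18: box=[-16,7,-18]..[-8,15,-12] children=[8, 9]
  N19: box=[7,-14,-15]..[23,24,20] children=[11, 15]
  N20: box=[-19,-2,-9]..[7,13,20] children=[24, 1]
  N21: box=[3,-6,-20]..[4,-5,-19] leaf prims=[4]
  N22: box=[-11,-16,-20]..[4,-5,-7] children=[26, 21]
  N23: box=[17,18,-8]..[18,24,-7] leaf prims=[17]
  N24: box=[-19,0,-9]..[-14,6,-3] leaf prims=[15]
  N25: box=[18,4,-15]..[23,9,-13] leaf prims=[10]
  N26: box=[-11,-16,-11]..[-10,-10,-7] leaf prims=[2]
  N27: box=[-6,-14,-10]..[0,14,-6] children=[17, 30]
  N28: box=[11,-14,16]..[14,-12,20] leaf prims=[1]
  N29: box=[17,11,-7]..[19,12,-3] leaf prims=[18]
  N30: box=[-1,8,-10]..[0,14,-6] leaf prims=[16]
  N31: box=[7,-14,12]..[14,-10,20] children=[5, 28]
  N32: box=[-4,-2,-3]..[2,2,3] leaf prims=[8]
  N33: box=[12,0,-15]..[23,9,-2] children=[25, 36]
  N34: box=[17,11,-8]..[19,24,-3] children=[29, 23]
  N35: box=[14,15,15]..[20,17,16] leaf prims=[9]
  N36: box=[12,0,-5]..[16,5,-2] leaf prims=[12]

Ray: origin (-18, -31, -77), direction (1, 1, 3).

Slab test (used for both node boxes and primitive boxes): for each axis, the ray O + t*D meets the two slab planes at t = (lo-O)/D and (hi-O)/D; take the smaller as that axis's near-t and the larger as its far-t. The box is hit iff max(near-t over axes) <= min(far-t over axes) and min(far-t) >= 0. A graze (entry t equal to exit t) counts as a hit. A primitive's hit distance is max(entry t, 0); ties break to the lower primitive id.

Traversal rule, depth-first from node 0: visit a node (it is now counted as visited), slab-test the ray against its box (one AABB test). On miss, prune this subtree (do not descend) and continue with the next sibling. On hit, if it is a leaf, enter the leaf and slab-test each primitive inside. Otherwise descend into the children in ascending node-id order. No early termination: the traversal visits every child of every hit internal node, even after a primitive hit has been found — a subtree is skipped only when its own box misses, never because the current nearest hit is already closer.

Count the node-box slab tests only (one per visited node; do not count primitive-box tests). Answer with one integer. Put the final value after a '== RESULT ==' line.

Traverse from the root:
N0 x:[-1,41] y:[15,55] z:[19,97/3] -> hit [19,97/3], descend [14, 19]
  N14 x:[-1,25] y:[15,46] z:[19,97/3] -> hit [19,25], descend [6, 7]
    N6 x:[-1,25] y:[17,45] z:[67/3,97/3] -> hit [67/3,25], descend [20, 27]
      N20 x:[-1,25] y:[29,44] z:[68/3,97/3] -> miss, prune
      N27 x:[12,18] y:[17,45] z:[67/3,71/3] -> miss, prune
    N7 x:[2,22] y:[15,46] z:[19,70/3] -> hit [19,22], descend [18, 22]
      N18 x:[2,10] y:[38,46] z:[59/3,65/3] -> miss, prune
      N22 x:[7,22] y:[15,26] z:[19,70/3] -> hit [19,22], descend [21, 26]
        N21 x:[21,22] y:[25,26] z:[19,58/3] -> miss, prune
        N26 x:[7,8] y:[15,21] z:[22,70/3] -> miss, prune
  N19 x:[25,41] y:[17,55] z:[62/3,97/3] -> hit [25,97/3], descend [11, 15]
    N11 x:[25,41] y:[17,40] z:[62/3,97/3] -> hit [25,97/3], descend [2, 33]
      N2 x:[25,32] y:[17,29] z:[28,97/3] -> hit [28,29], descend [3, 31]
        N3 x:[27,28] y:[27,29] z:[28,88/3] -> hit [28,28] leaf, test {P14@t=28}
        N31 x:[25,32] y:[17,21] z:[89/3,97/3] -> miss, prune
      N33 x:[30,41] y:[31,40] z:[62/3,25] -> miss, prune
    N15 x:[32,39] y:[36,55] z:[23,94/3] -> miss, prune

17 AABB tests over nodes [0, 14, 6, 20, 27, 7, 18, 22, 21, 26, 19, 11, 2, 3, 31, 33, 15]; 1 leaf entered; closest P14.

== RESULT ==
17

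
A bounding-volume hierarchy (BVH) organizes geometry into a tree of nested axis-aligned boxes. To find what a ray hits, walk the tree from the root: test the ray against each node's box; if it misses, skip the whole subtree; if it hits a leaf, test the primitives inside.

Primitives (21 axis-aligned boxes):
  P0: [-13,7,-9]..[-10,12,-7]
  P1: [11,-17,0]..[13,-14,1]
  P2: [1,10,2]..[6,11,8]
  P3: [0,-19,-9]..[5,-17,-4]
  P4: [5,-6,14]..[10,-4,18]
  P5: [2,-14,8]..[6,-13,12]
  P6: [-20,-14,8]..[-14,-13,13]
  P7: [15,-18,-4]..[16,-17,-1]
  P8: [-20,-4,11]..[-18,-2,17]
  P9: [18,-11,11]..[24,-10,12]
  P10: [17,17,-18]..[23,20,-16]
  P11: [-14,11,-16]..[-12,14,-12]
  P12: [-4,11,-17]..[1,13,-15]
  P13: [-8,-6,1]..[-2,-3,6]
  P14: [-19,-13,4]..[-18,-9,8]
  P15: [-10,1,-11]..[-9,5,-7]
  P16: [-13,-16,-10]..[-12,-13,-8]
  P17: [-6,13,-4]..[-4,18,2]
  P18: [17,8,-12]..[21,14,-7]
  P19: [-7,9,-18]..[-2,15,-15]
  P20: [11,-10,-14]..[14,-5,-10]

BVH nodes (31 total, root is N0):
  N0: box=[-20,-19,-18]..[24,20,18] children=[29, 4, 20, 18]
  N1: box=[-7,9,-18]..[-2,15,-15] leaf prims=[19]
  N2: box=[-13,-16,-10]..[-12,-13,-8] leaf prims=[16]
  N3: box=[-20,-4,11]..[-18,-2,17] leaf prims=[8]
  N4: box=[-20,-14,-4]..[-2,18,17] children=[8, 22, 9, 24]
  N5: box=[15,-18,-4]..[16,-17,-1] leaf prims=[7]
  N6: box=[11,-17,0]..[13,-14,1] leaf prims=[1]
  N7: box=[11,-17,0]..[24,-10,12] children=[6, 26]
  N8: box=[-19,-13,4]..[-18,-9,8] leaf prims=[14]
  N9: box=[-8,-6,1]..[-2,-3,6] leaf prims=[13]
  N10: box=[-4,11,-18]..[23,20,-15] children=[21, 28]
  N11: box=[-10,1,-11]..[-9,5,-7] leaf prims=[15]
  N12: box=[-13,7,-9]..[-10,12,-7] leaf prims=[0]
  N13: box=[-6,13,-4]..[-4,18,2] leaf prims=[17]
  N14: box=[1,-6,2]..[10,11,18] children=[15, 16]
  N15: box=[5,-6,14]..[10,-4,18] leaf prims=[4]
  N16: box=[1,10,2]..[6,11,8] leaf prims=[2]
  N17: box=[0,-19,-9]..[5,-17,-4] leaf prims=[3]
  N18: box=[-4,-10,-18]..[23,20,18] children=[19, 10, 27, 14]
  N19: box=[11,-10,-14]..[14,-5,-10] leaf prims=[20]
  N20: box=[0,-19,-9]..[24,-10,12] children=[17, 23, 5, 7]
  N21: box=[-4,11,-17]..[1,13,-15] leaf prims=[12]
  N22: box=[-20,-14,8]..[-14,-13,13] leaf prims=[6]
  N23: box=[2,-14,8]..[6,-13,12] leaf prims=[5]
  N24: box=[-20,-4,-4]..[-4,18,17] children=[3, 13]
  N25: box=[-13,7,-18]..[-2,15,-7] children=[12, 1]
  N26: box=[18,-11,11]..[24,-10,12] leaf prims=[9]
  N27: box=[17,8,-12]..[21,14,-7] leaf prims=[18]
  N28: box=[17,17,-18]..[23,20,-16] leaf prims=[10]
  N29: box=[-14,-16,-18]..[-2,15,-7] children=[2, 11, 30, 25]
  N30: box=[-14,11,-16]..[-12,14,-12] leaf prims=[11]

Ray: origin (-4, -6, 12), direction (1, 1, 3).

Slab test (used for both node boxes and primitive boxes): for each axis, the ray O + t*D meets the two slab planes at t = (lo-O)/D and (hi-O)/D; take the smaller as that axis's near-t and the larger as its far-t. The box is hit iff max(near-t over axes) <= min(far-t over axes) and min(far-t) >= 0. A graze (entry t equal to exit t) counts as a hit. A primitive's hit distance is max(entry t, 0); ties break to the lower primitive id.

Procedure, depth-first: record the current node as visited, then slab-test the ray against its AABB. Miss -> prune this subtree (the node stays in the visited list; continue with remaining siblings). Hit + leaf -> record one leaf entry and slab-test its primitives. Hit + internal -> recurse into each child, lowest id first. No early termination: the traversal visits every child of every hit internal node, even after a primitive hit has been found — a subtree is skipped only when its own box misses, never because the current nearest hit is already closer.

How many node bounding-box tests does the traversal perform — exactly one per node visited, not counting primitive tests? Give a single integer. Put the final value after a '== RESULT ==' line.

Trace the traversal:
N0 x:[-16,28] y:[-13,26] z:[-10,2] -> hit [-10,2], descend [4, 18, 20, 29]
  N4 x:[-16,2] y:[-8,24] z:[-16/3,5/3] -> hit [-16/3,5/3], descend [8, 9, 22, 24]
    N8 x:[-15,-14] y:[-7,-3] z:[-8/3,-4/3] -> miss, prune
    N9 x:[-4,2] y:[0,3] z:[-11/3,-2] -> miss, prune
    N22 x:[-16,-10] y:[-8,-7] z:[-4/3,1/3] -> miss, prune
    N24 x:[-16,0] y:[2,24] z:[-16/3,5/3] -> miss, prune
  N18 x:[0,27] y:[-4,26] z:[-10,2] -> hit [0,2], descend [10, 14, 19, 27]
    N10 x:[0,27] y:[17,26] z:[-10,-9] -> miss, prune
    N14 x:[5,14] y:[0,17] z:[-10/3,2] -> miss, prune
    N19 x:[15,18] y:[-4,1] z:[-26/3,-22/3] -> miss, prune
    N27 x:[21,25] y:[14,20] z:[-8,-19/3] -> miss, prune
  N20 x:[4,28] y:[-13,-4] z:[-7,0] -> miss, prune
  N29 x:[-10,2] y:[-10,21] z:[-10,-19/3] -> miss, prune

order=[0, 4, 8, 9, 22, 24, 18, 10, 14, 19, 27, 20, 29]  |boxes|=13  |leaves|=0  hit=miss

== RESULT ==
13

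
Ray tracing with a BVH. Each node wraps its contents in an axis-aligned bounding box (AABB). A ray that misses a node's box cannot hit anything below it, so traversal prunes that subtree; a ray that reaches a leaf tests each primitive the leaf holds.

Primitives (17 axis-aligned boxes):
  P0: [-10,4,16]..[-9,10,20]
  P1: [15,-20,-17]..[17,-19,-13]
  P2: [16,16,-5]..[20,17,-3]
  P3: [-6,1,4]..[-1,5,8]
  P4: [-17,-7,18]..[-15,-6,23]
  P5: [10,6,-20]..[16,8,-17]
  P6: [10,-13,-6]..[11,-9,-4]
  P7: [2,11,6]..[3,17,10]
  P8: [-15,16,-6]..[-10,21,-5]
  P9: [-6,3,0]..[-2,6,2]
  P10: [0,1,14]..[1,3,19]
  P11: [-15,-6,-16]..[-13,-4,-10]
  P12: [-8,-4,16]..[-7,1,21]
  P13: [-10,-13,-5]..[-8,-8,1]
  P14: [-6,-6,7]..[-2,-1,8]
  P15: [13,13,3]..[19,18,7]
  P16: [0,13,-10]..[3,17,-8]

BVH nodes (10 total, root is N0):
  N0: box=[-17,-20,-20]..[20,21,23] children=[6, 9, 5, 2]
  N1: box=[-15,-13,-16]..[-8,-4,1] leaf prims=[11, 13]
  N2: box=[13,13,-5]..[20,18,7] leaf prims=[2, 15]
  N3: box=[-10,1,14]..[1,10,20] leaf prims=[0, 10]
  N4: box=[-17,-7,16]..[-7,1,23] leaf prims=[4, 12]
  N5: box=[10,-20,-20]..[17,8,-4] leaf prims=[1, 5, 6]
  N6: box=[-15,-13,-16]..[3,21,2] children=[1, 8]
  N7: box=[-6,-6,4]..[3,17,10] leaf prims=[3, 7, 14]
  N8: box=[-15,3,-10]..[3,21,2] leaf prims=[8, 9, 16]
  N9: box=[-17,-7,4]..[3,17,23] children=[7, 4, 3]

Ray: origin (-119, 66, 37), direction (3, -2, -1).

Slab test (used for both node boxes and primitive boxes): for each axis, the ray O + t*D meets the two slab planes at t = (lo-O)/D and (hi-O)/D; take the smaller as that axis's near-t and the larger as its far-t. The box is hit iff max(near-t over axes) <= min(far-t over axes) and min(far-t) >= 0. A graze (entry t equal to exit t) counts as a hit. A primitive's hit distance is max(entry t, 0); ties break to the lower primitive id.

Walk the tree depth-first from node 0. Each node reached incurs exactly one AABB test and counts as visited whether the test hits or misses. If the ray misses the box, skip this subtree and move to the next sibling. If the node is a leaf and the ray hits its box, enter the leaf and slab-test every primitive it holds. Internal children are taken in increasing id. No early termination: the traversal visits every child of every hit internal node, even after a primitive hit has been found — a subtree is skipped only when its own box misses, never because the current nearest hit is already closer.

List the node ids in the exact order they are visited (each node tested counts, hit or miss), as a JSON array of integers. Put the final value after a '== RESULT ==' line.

Trace the traversal:
N0 x:[34,139/3] y:[45/2,43] z:[14,57] -> hit [34,43], descend [2, 5, 6, 9]
  N2 x:[44,139/3] y:[24,53/2] z:[30,42] -> miss, prune
  N5 x:[43,136/3] y:[29,43] z:[41,57] -> hit [43,43] leaf, test {P1(miss), P5(miss), P6(miss)}
  N6 x:[104/3,122/3] y:[45/2,79/2] z:[35,53] -> hit [35,79/2], descend [1, 8]
    N1 x:[104/3,37] y:[35,79/2] z:[36,53] -> hit [36,37] leaf, test {P11(miss), P13@t=37}
    N8 x:[104/3,122/3] y:[45/2,63/2] z:[35,47] -> miss, prune
  N9 x:[34,122/3] y:[49/2,73/2] z:[14,33] -> miss, prune

order=[0, 2, 5, 6, 1, 8, 9]  |boxes|=7  |leaves|=2  hit=P13

== RESULT ==
[0, 2, 5, 6, 1, 8, 9]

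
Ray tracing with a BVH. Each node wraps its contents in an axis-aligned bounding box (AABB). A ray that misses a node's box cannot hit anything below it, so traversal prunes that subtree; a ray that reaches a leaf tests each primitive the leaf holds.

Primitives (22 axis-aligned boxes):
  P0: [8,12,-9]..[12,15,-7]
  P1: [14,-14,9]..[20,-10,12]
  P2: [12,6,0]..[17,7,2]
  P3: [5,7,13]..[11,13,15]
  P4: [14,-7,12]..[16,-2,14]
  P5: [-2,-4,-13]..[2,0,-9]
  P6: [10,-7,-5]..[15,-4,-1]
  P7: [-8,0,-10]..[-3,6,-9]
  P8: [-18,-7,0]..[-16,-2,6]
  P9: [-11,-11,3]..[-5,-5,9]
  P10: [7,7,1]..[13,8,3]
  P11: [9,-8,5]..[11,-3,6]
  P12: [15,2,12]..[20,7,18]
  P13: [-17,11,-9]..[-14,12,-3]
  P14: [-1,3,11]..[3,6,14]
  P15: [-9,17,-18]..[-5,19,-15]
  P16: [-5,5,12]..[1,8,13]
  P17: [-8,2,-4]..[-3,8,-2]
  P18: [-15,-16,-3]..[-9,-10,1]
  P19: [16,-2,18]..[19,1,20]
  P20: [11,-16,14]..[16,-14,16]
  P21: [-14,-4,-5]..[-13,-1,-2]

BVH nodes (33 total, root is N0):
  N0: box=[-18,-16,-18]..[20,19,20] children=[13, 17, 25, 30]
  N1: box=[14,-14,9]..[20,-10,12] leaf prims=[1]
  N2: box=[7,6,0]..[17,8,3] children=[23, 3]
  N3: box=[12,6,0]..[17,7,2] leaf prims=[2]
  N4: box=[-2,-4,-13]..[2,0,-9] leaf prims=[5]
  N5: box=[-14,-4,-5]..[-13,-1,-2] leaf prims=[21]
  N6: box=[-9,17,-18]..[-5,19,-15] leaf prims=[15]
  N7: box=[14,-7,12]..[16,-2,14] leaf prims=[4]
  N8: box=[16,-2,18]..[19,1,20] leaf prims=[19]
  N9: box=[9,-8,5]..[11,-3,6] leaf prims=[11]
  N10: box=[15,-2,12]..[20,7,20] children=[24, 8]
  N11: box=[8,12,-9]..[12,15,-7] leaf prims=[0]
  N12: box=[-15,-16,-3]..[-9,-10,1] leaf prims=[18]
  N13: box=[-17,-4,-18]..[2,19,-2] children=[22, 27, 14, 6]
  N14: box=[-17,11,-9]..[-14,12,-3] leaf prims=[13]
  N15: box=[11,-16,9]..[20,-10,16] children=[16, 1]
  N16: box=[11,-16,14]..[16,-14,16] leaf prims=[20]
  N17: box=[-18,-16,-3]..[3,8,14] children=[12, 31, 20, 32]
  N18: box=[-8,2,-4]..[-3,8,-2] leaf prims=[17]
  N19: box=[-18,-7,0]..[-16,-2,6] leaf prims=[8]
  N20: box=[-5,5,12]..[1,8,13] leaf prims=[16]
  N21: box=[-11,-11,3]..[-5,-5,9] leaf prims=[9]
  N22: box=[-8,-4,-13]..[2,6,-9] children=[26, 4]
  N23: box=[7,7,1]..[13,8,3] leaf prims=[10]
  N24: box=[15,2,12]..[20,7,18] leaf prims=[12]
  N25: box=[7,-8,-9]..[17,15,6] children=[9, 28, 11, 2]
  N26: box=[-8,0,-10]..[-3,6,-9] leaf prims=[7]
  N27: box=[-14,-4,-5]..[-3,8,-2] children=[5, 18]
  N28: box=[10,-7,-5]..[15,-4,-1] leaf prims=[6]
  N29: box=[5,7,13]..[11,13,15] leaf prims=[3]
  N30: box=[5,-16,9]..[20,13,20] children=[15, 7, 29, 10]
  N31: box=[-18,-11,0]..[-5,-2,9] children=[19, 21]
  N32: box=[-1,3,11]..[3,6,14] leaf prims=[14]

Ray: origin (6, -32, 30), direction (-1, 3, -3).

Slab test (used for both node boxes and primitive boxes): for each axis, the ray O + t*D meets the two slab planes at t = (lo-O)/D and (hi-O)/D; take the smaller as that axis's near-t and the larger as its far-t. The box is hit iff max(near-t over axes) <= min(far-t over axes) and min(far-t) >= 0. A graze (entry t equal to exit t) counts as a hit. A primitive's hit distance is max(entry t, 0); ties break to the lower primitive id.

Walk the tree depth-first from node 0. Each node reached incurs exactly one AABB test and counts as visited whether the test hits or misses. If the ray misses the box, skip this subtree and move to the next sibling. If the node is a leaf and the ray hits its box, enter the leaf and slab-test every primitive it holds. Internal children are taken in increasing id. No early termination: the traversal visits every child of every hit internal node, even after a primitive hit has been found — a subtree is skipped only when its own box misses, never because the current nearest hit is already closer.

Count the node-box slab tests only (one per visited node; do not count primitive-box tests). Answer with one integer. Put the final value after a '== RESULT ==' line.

Trace the traversal:
N0 x:[-14,24] y:[16/3,17] z:[10/3,16] -> hit [16/3,16], descend [13, 17, 25, 30]
  N13 x:[4,23] y:[28/3,17] z:[32/3,16] -> hit [32/3,16], descend [6, 14, 22, 27]
    N6 x:[11,15] y:[49/3,17] z:[15,16] -> miss, prune
    N14 x:[20,23] y:[43/3,44/3] z:[11,13] -> miss, prune
    N22 x:[4,14] y:[28/3,38/3] z:[13,43/3] -> miss, prune
    N27 x:[9,20] y:[28/3,40/3] z:[32/3,35/3] -> hit [32/3,35/3], descend [5, 18]
      N5 x:[19,20] y:[28/3,31/3] z:[32/3,35/3] -> miss, prune
      N18 x:[9,14] y:[34/3,40/3] z:[32/3,34/3] -> hit [34/3,34/3] leaf, test {P17@t=34/3}
  N17 x:[3,24] y:[16/3,40/3] z:[16/3,11] -> hit [16/3,11], descend [12, 20, 31, 32]
    N12 x:[15,21] y:[16/3,22/3] z:[29/3,11] -> miss, prune
    N20 x:[5,11] y:[37/3,40/3] z:[17/3,6] -> miss, prune
    N31 x:[11,24] y:[7,10] z:[7,10] -> miss, prune
    N32 x:[3,7] y:[35/3,38/3] z:[16/3,19/3] -> miss, prune
  N25 x:[-11,-1] y:[8,47/3] z:[8,13] -> miss, prune
  N30 x:[-14,1] y:[16/3,15] z:[10/3,7] -> miss, prune

Summary -> nodes [0, 13, 6, 14, 22, 27, 5, 18, 17, 12, 20, 31, 32, 25, 30]; box-tests=15; leaf-entries=1; first=P17

== RESULT ==
15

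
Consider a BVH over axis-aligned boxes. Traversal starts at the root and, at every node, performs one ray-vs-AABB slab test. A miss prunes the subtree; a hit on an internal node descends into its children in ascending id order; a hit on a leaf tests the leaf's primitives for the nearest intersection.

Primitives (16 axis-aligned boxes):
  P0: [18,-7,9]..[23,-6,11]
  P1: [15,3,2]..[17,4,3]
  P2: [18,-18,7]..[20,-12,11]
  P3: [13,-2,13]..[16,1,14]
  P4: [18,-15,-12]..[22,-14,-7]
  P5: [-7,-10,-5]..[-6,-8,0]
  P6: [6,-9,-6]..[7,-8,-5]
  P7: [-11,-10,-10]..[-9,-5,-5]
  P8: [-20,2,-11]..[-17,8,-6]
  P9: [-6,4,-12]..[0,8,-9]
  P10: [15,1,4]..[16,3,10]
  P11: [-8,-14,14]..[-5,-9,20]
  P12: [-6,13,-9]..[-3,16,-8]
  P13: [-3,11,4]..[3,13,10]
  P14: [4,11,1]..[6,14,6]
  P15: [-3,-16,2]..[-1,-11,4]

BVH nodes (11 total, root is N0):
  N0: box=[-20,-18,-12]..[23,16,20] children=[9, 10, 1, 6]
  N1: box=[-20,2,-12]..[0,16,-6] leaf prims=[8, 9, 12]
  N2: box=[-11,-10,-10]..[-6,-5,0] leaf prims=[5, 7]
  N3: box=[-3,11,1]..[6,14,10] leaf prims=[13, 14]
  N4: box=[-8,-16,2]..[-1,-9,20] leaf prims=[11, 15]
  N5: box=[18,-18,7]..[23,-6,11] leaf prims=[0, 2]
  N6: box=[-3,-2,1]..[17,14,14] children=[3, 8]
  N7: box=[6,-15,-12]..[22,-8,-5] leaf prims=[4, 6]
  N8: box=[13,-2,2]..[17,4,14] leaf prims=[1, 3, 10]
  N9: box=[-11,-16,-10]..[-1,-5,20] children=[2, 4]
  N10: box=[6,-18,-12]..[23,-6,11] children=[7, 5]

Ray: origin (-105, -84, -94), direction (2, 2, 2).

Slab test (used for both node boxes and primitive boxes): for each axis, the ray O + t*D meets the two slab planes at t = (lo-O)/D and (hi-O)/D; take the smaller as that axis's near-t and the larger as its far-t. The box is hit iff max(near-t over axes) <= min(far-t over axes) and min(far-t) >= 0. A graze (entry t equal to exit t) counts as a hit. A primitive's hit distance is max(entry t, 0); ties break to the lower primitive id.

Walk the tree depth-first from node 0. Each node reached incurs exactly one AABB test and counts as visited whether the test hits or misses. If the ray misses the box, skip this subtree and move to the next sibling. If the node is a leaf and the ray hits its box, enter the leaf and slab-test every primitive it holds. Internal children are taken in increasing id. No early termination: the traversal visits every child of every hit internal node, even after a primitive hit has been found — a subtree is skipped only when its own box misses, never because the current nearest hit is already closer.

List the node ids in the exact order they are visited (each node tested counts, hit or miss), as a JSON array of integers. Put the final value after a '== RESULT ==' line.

Trace the traversal:
N0 x:[85/2,64] y:[33,50] z:[41,57] -> hit [85/2,50], descend [1, 6, 9, 10]
  N1 x:[85/2,105/2] y:[43,50] z:[41,44] -> hit [43,44] leaf, test {P8@t=43, P9(miss), P12(miss)}
  N6 x:[51,61] y:[41,49] z:[95/2,54] -> miss, prune
  N9 x:[47,52] y:[34,79/2] z:[42,57] -> miss, prune
  N10 x:[111/2,64] y:[33,39] z:[41,105/2] -> miss, prune

Summary -> nodes [0, 1, 6, 9, 10]; box-tests=5; leaf-entries=1; first=P8

== RESULT ==
[0, 1, 6, 9, 10]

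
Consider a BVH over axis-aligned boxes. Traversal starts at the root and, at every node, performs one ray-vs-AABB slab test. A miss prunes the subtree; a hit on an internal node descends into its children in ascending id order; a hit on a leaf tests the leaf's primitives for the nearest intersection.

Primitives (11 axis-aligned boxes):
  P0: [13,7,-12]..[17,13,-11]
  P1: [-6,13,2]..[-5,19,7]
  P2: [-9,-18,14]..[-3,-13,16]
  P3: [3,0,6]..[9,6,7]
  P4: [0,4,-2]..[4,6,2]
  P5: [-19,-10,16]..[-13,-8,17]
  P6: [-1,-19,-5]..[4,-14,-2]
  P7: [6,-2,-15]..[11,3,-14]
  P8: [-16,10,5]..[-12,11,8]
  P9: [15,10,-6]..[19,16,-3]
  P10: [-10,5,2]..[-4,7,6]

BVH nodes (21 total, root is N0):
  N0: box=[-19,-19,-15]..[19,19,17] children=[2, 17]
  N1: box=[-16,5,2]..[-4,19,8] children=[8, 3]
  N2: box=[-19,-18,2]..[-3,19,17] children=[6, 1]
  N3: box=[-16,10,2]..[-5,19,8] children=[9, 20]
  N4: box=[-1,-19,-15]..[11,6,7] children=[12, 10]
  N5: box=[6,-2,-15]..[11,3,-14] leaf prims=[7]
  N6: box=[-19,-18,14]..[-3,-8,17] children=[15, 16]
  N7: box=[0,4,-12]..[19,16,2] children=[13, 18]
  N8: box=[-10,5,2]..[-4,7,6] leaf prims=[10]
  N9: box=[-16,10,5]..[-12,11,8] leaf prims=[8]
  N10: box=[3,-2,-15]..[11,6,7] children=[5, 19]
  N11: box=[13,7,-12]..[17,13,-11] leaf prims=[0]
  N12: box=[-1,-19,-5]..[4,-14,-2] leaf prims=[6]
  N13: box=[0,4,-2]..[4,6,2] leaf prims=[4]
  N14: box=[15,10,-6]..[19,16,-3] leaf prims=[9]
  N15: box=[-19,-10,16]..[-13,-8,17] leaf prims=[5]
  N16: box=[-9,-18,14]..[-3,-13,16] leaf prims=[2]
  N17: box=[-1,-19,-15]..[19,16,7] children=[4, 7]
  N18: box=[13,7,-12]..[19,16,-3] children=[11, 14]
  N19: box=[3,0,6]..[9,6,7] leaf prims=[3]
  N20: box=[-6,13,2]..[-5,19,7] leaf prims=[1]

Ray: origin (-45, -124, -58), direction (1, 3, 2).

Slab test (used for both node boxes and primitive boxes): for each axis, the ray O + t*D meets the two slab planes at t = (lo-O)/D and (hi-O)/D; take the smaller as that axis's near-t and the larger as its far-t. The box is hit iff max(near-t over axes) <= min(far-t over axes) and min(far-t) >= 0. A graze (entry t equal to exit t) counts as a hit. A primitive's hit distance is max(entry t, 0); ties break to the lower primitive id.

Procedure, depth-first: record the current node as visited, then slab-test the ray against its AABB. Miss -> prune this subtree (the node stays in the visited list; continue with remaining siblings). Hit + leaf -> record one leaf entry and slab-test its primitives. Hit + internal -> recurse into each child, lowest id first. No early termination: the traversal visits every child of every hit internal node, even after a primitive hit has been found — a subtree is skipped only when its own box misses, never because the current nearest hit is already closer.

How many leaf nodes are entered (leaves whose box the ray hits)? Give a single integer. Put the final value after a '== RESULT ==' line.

Traverse from the root:
N0 x:[26,64] y:[35,143/3] z:[43/2,75/2] -> hit [35,75/2], descend [2, 17]
  N2 x:[26,42] y:[106/3,143/3] z:[30,75/2] -> hit [106/3,75/2], descend [1, 6]
    N1 x:[29,41] y:[43,143/3] z:[30,33] -> miss, prune
    N6 x:[26,42] y:[106/3,116/3] z:[36,75/2] -> hit [36,75/2], descend [15, 16]
      N15 x:[26,32] y:[38,116/3] z:[37,75/2] -> miss, prune
      N16 x:[36,42] y:[106/3,37] z:[36,37] -> hit [36,37] leaf, test {P2@t=36}
  N17 x:[44,64] y:[35,140/3] z:[43/2,65/2] -> miss, prune

7 AABB tests over nodes [0, 2, 1, 6, 15, 16, 17]; 1 leaf entered; closest P2.

== RESULT ==
1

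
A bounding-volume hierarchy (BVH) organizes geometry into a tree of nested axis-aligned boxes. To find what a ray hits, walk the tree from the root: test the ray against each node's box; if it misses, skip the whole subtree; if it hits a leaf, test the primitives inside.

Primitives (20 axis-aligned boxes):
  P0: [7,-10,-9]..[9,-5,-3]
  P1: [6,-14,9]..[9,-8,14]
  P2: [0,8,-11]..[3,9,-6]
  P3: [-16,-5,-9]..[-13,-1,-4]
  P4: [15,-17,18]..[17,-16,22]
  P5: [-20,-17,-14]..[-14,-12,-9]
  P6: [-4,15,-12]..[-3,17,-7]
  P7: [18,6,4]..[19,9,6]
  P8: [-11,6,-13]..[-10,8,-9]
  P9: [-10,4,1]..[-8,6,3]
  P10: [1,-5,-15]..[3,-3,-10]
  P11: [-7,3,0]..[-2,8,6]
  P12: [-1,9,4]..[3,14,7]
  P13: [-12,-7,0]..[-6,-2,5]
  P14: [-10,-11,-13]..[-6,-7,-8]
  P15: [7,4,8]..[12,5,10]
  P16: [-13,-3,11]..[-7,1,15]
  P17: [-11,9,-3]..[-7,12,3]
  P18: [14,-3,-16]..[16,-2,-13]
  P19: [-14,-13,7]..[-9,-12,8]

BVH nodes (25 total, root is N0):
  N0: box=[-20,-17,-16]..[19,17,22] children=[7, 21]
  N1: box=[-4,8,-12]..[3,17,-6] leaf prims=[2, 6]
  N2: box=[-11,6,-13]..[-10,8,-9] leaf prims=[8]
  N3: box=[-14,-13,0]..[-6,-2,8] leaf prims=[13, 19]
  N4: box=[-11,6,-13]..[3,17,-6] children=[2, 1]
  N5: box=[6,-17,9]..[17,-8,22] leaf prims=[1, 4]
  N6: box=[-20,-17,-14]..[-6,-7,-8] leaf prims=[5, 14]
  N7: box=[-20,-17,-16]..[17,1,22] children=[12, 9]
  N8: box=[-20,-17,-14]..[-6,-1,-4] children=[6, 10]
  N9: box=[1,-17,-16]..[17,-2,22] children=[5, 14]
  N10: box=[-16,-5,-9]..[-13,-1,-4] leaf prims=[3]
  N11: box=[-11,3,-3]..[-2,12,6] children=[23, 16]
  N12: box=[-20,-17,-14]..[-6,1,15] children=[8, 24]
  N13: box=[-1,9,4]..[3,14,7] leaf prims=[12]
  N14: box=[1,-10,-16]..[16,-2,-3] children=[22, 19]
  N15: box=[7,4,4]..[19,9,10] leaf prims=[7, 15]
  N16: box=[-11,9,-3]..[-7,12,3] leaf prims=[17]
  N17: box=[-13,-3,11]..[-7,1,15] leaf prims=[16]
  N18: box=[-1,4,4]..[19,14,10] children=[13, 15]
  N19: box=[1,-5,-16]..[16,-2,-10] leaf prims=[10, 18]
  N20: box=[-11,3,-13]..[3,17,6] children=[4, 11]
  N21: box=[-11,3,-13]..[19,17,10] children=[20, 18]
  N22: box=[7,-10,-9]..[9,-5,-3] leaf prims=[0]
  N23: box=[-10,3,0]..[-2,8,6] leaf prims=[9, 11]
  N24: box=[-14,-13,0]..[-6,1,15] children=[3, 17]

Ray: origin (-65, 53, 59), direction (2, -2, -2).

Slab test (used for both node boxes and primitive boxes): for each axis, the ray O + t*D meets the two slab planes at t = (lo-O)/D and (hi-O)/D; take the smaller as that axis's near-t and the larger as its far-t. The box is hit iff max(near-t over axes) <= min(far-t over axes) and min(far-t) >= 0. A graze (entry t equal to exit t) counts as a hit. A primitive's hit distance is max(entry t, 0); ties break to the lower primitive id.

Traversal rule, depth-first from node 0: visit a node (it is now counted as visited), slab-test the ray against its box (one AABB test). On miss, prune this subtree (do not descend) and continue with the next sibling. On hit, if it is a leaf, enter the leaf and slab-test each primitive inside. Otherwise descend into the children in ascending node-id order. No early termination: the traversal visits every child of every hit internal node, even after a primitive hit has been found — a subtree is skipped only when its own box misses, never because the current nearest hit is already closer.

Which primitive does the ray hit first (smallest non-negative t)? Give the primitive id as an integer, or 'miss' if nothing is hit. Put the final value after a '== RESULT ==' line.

Trace the traversal:
N0 x:[45/2,42] y:[18,35] z:[37/2,75/2] -> hit [45/2,35], descend [7, 21]
  N7 x:[45/2,41] y:[26,35] z:[37/2,75/2] -> hit [26,35], descend [9, 12]
    N9 x:[33,41] y:[55/2,35] z:[37/2,75/2] -> hit [33,35], descend [5, 14]
      N5 x:[71/2,41] y:[61/2,35] z:[37/2,25] -> miss, prune
      N14 x:[33,81/2] y:[55/2,63/2] z:[31,75/2] -> miss, prune
    N12 x:[45/2,59/2] y:[26,35] z:[22,73/2] -> hit [26,59/2], descend [8, 24]
      N8 x:[45/2,59/2] y:[27,35] z:[63/2,73/2] -> miss, prune
      N24 x:[51/2,59/2] y:[26,33] z:[22,59/2] -> hit [26,59/2], descend [3, 17]
        N3 x:[51/2,59/2] y:[55/2,33] z:[51/2,59/2] -> hit [55/2,59/2] leaf, test {P13@t=55/2, P19(miss)}
        N17 x:[26,29] y:[26,28] z:[22,24] -> miss, prune
  N21 x:[27,42] y:[18,25] z:[49/2,36] -> miss, prune

11 AABB tests over nodes [0, 7, 9, 5, 14, 12, 8, 24, 3, 17, 21]; 1 leaf entered; closest P13.

== RESULT ==
13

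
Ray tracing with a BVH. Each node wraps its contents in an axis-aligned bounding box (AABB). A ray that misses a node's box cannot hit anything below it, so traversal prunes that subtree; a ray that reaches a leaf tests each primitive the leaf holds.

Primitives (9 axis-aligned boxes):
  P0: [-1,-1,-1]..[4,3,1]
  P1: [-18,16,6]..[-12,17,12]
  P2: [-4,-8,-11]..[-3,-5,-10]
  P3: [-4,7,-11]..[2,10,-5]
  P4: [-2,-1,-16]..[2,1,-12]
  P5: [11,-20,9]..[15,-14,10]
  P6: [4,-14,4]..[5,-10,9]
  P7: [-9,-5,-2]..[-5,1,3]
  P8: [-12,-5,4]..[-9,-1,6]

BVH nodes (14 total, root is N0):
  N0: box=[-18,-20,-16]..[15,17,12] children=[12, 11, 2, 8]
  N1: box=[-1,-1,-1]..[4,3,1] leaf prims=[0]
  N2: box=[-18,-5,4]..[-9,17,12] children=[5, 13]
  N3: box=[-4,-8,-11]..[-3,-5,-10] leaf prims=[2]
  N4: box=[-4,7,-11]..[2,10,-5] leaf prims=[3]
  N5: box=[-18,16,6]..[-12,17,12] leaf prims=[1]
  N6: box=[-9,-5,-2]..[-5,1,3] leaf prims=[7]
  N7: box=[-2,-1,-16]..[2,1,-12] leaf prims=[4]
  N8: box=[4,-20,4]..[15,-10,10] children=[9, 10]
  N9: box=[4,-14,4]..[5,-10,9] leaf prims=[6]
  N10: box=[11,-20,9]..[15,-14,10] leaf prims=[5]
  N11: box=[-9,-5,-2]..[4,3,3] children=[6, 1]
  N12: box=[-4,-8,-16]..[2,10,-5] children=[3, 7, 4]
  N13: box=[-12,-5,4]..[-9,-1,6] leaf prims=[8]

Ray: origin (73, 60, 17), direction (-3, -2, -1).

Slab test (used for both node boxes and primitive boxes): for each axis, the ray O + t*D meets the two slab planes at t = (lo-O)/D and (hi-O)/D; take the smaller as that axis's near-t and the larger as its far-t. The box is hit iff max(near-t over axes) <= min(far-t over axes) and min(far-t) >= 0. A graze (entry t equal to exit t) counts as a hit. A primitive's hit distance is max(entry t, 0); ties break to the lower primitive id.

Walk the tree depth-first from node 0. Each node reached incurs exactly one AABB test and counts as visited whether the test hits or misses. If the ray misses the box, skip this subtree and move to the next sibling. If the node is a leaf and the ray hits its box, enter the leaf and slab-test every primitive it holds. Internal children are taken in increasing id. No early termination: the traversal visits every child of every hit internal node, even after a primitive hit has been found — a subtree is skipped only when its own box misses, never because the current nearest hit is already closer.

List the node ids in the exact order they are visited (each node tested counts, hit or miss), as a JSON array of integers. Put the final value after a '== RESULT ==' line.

Walk:
N0 x:[58/3,91/3] y:[43/2,40] z:[5,33] -> hit [43/2,91/3], descend [2, 8, 11, 12]
  N2 x:[82/3,91/3] y:[43/2,65/2] z:[5,13] -> miss, prune
  N8 x:[58/3,23] y:[35,40] z:[7,13] -> miss, prune
  N11 x:[23,82/3] y:[57/2,65/2] z:[14,19] -> miss, prune
  N12 x:[71/3,77/3] y:[25,34] z:[22,33] -> hit [25,77/3], descend [3, 4, 7]
    N3 x:[76/3,77/3] y:[65/2,34] z:[27,28] -> miss, prune
    N4 x:[71/3,77/3] y:[25,53/2] z:[22,28] -> hit [25,77/3] leaf, test {P3@t=25}
    N7 x:[71/3,25] y:[59/2,61/2] z:[29,33] -> miss, prune

order=[0, 2, 8, 11, 12, 3, 4, 7]  |boxes|=8  |leaves|=1  hit=P3

== RESULT ==
[0, 2, 8, 11, 12, 3, 4, 7]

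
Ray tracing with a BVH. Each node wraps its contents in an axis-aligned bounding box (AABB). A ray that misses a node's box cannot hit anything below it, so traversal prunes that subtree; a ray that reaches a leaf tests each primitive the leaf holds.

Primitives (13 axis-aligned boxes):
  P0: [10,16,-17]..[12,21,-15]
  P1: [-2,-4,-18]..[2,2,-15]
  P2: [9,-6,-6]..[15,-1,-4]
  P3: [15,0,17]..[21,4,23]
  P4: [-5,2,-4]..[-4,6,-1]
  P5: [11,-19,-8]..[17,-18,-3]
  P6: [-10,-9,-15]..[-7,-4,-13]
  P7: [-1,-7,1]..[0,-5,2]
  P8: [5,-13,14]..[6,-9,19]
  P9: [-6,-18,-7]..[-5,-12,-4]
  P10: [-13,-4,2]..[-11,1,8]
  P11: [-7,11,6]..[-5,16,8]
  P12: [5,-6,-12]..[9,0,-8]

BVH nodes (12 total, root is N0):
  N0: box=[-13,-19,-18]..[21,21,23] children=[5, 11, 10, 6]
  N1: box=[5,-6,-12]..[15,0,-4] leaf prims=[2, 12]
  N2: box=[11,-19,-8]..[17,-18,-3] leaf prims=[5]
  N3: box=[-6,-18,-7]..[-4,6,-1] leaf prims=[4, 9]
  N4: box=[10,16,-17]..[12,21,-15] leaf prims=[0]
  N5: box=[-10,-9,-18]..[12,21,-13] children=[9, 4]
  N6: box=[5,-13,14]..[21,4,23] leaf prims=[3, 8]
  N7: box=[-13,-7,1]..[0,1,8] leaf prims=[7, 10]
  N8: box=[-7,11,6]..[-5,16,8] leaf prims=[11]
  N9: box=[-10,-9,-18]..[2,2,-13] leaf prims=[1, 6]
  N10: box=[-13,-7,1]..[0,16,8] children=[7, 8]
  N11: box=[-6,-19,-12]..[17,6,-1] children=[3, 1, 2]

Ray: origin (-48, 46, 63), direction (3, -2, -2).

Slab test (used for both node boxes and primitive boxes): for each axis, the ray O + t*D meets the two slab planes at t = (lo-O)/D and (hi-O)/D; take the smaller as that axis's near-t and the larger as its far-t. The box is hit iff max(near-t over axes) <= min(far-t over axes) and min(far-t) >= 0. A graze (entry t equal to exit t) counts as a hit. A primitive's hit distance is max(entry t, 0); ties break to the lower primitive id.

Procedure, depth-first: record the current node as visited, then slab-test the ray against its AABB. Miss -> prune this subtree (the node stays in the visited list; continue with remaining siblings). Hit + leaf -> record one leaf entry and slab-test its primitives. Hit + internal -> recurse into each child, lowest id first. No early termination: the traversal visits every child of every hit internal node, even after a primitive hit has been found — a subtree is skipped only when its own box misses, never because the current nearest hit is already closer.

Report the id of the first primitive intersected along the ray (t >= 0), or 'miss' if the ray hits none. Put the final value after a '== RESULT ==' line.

Traverse from the root:
N0 x:[35/3,23] y:[25/2,65/2] z:[20,81/2] -> hit [20,23], descend [5, 6, 10, 11]
  N5 x:[38/3,20] y:[25/2,55/2] z:[38,81/2] -> miss, prune
  N6 x:[53/3,23] y:[21,59/2] z:[20,49/2] -> hit [21,23] leaf, test {P3@t=21, P8(miss)}
  N10 x:[35/3,16] y:[15,53/2] z:[55/2,31] -> miss, prune
  N11 x:[14,65/3] y:[20,65/2] z:[32,75/2] -> miss, prune

5 AABB tests over nodes [0, 5, 6, 10, 11]; 1 leaf entered; closest P3.

== RESULT ==
3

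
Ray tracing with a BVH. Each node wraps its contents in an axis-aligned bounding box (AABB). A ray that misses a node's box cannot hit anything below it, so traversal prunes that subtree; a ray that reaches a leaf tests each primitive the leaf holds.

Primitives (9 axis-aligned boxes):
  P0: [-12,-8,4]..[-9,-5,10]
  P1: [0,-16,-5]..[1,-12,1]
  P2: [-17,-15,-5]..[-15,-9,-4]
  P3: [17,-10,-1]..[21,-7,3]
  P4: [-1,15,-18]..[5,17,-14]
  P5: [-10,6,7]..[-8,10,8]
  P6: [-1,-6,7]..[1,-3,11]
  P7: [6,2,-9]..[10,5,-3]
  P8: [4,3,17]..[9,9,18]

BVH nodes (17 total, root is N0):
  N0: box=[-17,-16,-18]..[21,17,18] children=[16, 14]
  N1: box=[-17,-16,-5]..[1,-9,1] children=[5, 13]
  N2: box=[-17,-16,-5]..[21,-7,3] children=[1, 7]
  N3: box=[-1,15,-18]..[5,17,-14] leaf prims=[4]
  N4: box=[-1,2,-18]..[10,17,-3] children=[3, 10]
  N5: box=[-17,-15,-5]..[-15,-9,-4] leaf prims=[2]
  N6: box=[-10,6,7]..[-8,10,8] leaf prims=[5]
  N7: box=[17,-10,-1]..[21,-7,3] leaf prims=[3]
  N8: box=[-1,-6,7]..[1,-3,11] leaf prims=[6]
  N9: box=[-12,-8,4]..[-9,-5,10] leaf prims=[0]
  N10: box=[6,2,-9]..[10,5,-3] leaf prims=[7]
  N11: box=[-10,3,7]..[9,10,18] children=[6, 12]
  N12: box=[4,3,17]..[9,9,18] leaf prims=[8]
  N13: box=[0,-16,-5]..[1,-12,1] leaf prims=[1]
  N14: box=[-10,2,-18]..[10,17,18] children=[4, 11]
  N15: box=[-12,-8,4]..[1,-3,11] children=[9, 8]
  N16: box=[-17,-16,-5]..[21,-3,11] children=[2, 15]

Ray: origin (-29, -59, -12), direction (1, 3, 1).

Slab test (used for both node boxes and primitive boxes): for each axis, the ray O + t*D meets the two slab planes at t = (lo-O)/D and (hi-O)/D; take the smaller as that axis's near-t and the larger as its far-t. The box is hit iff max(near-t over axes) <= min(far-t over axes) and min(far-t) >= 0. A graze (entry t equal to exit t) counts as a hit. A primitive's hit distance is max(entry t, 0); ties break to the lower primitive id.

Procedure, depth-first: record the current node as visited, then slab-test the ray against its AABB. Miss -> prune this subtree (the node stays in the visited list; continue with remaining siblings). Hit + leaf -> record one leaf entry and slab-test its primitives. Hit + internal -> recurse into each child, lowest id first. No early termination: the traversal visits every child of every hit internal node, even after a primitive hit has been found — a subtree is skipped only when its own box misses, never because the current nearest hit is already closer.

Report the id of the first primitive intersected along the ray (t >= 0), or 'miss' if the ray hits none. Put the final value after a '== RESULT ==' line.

Trace the traversal:
N0 x:[12,50] y:[43/3,76/3] z:[-6,30] -> hit [43/3,76/3], descend [14, 16]
  N14 x:[19,39] y:[61/3,76/3] z:[-6,30] -> hit [61/3,76/3], descend [4, 11]
    N4 x:[28,39] y:[61/3,76/3] z:[-6,9] -> miss, prune
    N11 x:[19,38] y:[62/3,23] z:[19,30] -> hit [62/3,23], descend [6, 12]
      N6 x:[19,21] y:[65/3,23] z:[19,20] -> miss, prune
      N12 x:[33,38] y:[62/3,68/3] z:[29,30] -> miss, prune
  N16 x:[12,50] y:[43/3,56/3] z:[7,23] -> hit [43/3,56/3], descend [2, 15]
    N2 x:[12,50] y:[43/3,52/3] z:[7,15] -> hit [43/3,15], descend [1, 7]
      N1 x:[12,30] y:[43/3,50/3] z:[7,13] -> miss, prune
      N7 x:[46,50] y:[49/3,52/3] z:[11,15] -> miss, prune
    N15 x:[17,30] y:[17,56/3] z:[16,23] -> hit [17,56/3], descend [8, 9]
      N8 x:[28,30] y:[53/3,56/3] z:[19,23] -> miss, prune
      N9 x:[17,20] y:[17,18] z:[16,22] -> hit [17,18] leaf, test {P0@t=17}

Summary -> nodes [0, 14, 4, 11, 6, 12, 16, 2, 1, 7, 15, 8, 9]; box-tests=13; leaf-entries=1; first=P0

== RESULT ==
0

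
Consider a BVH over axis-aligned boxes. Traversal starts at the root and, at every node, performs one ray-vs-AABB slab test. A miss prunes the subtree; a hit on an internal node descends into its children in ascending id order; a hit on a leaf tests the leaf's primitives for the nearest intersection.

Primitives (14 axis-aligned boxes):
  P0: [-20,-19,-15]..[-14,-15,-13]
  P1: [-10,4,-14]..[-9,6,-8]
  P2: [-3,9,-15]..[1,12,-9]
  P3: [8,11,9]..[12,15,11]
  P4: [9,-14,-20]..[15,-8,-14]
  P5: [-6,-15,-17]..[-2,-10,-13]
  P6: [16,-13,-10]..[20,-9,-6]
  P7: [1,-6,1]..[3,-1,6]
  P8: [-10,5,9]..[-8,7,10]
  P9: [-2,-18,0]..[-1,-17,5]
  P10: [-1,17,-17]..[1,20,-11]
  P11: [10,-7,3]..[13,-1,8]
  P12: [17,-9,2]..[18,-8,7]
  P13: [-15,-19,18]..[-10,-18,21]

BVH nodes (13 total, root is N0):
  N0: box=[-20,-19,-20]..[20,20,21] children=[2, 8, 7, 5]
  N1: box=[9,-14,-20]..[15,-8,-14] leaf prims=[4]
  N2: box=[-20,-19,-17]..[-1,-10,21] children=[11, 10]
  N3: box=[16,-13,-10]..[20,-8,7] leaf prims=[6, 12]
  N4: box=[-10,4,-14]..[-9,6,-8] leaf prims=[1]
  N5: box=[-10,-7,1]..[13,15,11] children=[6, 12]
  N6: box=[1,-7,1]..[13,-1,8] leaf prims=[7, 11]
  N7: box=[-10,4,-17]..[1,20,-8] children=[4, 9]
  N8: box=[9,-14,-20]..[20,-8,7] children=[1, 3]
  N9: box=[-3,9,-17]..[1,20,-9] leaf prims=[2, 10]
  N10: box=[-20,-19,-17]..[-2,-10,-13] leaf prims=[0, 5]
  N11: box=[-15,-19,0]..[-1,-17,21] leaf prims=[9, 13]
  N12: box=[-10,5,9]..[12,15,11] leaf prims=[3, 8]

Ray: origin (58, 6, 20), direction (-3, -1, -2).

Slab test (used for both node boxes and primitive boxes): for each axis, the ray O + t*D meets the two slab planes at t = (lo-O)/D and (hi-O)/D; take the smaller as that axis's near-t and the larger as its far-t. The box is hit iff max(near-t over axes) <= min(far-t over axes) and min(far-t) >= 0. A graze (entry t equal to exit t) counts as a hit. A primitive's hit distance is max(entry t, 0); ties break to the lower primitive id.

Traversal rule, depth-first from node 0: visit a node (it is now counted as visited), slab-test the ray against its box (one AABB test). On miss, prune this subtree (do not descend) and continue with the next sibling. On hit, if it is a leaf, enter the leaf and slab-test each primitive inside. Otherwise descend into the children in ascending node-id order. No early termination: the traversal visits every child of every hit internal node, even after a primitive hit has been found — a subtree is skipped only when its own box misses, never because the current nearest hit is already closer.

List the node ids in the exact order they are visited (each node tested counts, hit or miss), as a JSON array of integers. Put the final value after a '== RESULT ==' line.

Trace the traversal:
N0 x:[38/3,26] y:[-14,25] z:[-1/2,20] -> hit [38/3,20], descend [2, 5, 7, 8]
  N2 x:[59/3,26] y:[16,25] z:[-1/2,37/2] -> miss, prune
  N5 x:[15,68/3] y:[-9,13] z:[9/2,19/2] -> miss, prune
  N7 x:[19,68/3] y:[-14,2] z:[14,37/2] -> miss, prune
  N8 x:[38/3,49/3] y:[14,20] z:[13/2,20] -> hit [14,49/3], descend [1, 3]
    N1 x:[43/3,49/3] y:[14,20] z:[17,20] -> miss, prune
    N3 x:[38/3,14] y:[14,19] z:[13/2,15] -> hit [14,14] leaf, test {P6(miss), P12(miss)}

7 AABB tests over nodes [0, 2, 5, 7, 8, 1, 3]; 1 leaf entered; closest miss.

== RESULT ==
[0, 2, 5, 7, 8, 1, 3]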